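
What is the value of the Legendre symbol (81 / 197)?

1

Euler's criterion: (81/197) ≡ 81^98 (mod 197).
81^2 ≡ 60 (mod 197)
81^4 ≡ 54 (mod 197)
81^8 ≡ 158 (mod 197)
81^16 ≡ 142 (mod 197)
81^32 ≡ 70 (mod 197)
81^64 ≡ 172 (mod 197)
81^98 = 81^(64+32+2) ≡ 1 (mod 197).
Result is 1, so (81/197) = 1.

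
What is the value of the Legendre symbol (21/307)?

Euler's criterion: (21/307) ≡ 21^153 (mod 307).
21^2 ≡ 134 (mod 307)
21^4 ≡ 150 (mod 307)
21^8 ≡ 89 (mod 307)
21^16 ≡ 246 (mod 307)
21^32 ≡ 37 (mod 307)
21^64 ≡ 141 (mod 307)
21^128 ≡ 233 (mod 307)
21^153 = 21^(128+16+8+1) ≡ 306 (mod 307).
Result is 306 ≡ −1, so (21/307) = −1.

-1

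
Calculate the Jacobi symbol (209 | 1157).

Reciprocity: 209 ≡ 1 and 1157 ≡ 1 (mod 4), so (209/1157) = +(1157/209).
Reduce top mod 209: now compute (112/209).
Pull out 2^4: since 209 ≡ 1 (mod 8), (2/209) = +1, so (2/209)^4 = +1.
Reciprocity: 7 ≡ 3 and 209 ≡ 1 (mod 4), so (7/209) = +(209/7).
Reduce top mod 7: now compute (6/7).
Pull out 2: since 7 ≡ 7 (mod 8), (2/7) = +1.
Reciprocity: 3 ≡ 3 and 7 ≡ 3 (mod 4), so (3/7) = −(7/3).
Reduce top mod 3: now compute (1/3).
Reached (1/3) = 1. Collecting the sign flips along the way, the symbol is -1.

-1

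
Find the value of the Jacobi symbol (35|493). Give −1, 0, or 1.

1

Reciprocity: 35 ≡ 3 and 493 ≡ 1 (mod 4), so (35/493) = +(493/35).
Reduce top mod 35: now compute (3/35).
Reciprocity: 3 ≡ 3 and 35 ≡ 3 (mod 4), so (3/35) = −(35/3).
Reduce top mod 3: now compute (2/3).
Pull out 2: since 3 ≡ 3 (mod 8), (2/3) = -1.
Reached (1/3) = 1. Collecting the sign flips along the way, the symbol is +1.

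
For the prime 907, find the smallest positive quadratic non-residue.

2

(2/907) = −1, so 2 is the smallest positive non-residue mod 907.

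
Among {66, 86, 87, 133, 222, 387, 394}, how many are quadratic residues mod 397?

(66/397) = -1 → non-residue.
(86/397) = -1 → non-residue.
(87/397) = +1 → QR.
(133/397) = -1 → non-residue.
(222/397) = -1 → non-residue.
(387/397) = +1 → QR.
(394/397) = +1 → QR.
Total quadratic residues among the 7: 3.

3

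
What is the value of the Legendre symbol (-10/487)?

1

Euler's criterion: (-10/487) ≡ 477^243 (mod 487).
477^2 ≡ 100 (mod 487)
477^4 ≡ 260 (mod 487)
477^8 ≡ 394 (mod 487)
477^16 ≡ 370 (mod 487)
477^32 ≡ 53 (mod 487)
477^64 ≡ 374 (mod 487)
477^128 ≡ 107 (mod 487)
477^243 = 477^(128+64+32+16+2+1) ≡ 1 (mod 487).
Result is 1, so (-10/487) = 1.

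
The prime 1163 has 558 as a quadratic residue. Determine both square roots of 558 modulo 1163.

105, 1058

Since 1163 ≡ 3 (mod 4), a square root of 558 is 558^((1163+1)/4) = 558^291 mod 1163.
Repeated squaring: 558^2≡843, 558^4≡56, 558^8≡810, 558^16≡168, 558^32≡312, 558^64≡815, 558^128≡152, 558^256≡1007 (mod 1163).
558^291 = 558^(256+32+2+1) ≡ 105 (mod 1163).
Check: 105² = 11025 ≡ 558 (mod 1163). The two roots are 105 and 1058.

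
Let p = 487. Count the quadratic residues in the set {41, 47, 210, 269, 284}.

3

(41/487) = +1 → QR.
(47/487) = -1 → non-residue.
(210/487) = -1 → non-residue.
(269/487) = +1 → QR.
(284/487) = +1 → QR.
Total quadratic residues among the 5: 3.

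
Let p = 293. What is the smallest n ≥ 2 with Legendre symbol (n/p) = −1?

2

(2/293) = −1, so 2 is the smallest positive non-residue mod 293.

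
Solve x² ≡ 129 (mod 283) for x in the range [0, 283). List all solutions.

107, 176

Since 283 ≡ 3 (mod 4), a square root of 129 is 129^((283+1)/4) = 129^71 mod 283.
Repeated squaring: 129^2≡227, 129^4≡23, 129^8≡246, 129^16≡237, 129^32≡135, 129^64≡113 (mod 283).
129^71 = 129^(64+4+2+1) ≡ 176 (mod 283).
Check: 176² = 30976 ≡ 129 (mod 283). The two roots are 107 and 176.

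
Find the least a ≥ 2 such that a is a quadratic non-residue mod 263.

(2/263) = +1, so 2 is a residue.
(3/263) = +1, so 3 is a residue.
(4/263) = +1, so 4 is a residue.
(5/263) = −1, so 5 is the smallest positive non-residue mod 263.

5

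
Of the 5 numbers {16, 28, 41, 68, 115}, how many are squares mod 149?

3

(16/149) = +1 → QR.
(28/149) = +1 → QR.
(41/149) = -1 → non-residue.
(68/149) = +1 → QR.
(115/149) = -1 → non-residue.
Total quadratic residues among the 5: 3.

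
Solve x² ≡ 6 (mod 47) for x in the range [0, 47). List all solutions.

10, 37

Since 47 ≡ 3 (mod 4), a square root of 6 is 6^((47+1)/4) = 6^12 mod 47.
Repeated squaring: 6^2≡36, 6^4≡27, 6^8≡24 (mod 47).
6^12 = 6^(8+4) ≡ 37 (mod 47).
Check: 37² = 1369 ≡ 6 (mod 47). The two roots are 10 and 37.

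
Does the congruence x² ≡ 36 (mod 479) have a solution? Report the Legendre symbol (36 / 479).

1

Pull out 2^2: since 479 ≡ 7 (mod 8), (2/479) = +1, so (2/479)^2 = +1.
Reciprocity: 9 ≡ 1 and 479 ≡ 3 (mod 4), so (9/479) = +(479/9).
Reduce top mod 9: now compute (2/9).
Pull out 2: since 9 ≡ 1 (mod 8), (2/9) = +1.
Reached (1/9) = 1. Collecting the sign flips along the way, the symbol is +1.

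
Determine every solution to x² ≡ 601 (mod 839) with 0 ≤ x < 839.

Since 839 ≡ 3 (mod 4), a square root of 601 is 601^((839+1)/4) = 601^210 mod 839.
Repeated squaring: 601^2≡431, 601^4≡342, 601^8≡343, 601^16≡189, 601^32≡483, 601^64≡47, 601^128≡531 (mod 839).
601^210 = 601^(128+64+16+2) ≡ 592 (mod 839).
Check: 592² = 350464 ≡ 601 (mod 839). The two roots are 247 and 592.

247, 592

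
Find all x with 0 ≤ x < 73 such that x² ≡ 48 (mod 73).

73 ≡ 1 (mod 4), so we find a root by search.
Trying successive values, 11² = 121 ≡ 48 (mod 73). The other root is 73 − 11 = 62.

11, 62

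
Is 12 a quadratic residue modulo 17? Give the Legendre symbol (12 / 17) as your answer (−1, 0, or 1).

Pull out 2^2: since 17 ≡ 1 (mod 8), (2/17) = +1, so (2/17)^2 = +1.
Reciprocity: 3 ≡ 3 and 17 ≡ 1 (mod 4), so (3/17) = +(17/3).
Reduce top mod 3: now compute (2/3).
Pull out 2: since 3 ≡ 3 (mod 8), (2/3) = -1.
Reached (1/3) = 1. Collecting the sign flips along the way, the symbol is -1.

-1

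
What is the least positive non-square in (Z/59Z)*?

(2/59) = −1, so 2 is the smallest positive non-residue mod 59.

2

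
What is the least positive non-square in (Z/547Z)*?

2

(2/547) = −1, so 2 is the smallest positive non-residue mod 547.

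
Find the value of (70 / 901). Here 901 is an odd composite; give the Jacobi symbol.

Pull out 2: since 901 ≡ 5 (mod 8), (2/901) = -1.
Reciprocity: 35 ≡ 3 and 901 ≡ 1 (mod 4), so (35/901) = +(901/35).
Reduce top mod 35: now compute (26/35).
Pull out 2: since 35 ≡ 3 (mod 8), (2/35) = -1.
Reciprocity: 13 ≡ 1 and 35 ≡ 3 (mod 4), so (13/35) = +(35/13).
Reduce top mod 13: now compute (9/13).
Reciprocity: 9 ≡ 1 and 13 ≡ 1 (mod 4), so (9/13) = +(13/9).
Reduce top mod 9: now compute (4/9).
Pull out 2^2: since 9 ≡ 1 (mod 8), (2/9) = +1, so (2/9)^2 = +1.
Reached (1/9) = 1. Collecting the sign flips along the way, the symbol is +1.

1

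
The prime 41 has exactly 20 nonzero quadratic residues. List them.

1 2 4 5 8 9 10 16 18 20 21 23 25 31 32 33 36 37 39 40

Square k = 1,…,20 (k and 41−k give the same square):
1²=1, 2²=4, 3²=9, 4²=16, 5²=25, 6²=36, 7²≡8, 8²≡23, 9²≡40, 10²≡18, 11²≡39, 12²≡21, 13²≡5, 14²≡32, 15²≡20, 16²≡10, 17²≡2, 18²≡37, 19²≡33, 20²≡31 (mod 41).
So the quadratic residues mod 41 are {1, 2, 4, 5, 8, 9, 10, 16, 18, 20, 21, 23, 25, 31, 32, 33, 36, 37, 39, 40}.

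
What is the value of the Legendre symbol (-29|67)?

First reduce: -29 ≡ 38 (mod 67).
Pull out 2: since 67 ≡ 3 (mod 8), (2/67) = -1.
Reciprocity: 19 ≡ 3 and 67 ≡ 3 (mod 4), so (19/67) = −(67/19).
Reduce top mod 19: now compute (10/19).
Pull out 2: since 19 ≡ 3 (mod 8), (2/19) = -1.
Reciprocity: 5 ≡ 1 and 19 ≡ 3 (mod 4), so (5/19) = +(19/5).
Reduce top mod 5: now compute (4/5).
Pull out 2^2: since 5 ≡ 5 (mod 8), (2/5) = -1, so (2/5)^2 = +1.
Reached (1/5) = 1. Collecting the sign flips along the way, the symbol is -1.

-1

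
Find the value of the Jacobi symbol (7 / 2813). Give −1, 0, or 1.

Reciprocity: 7 ≡ 3 and 2813 ≡ 1 (mod 4), so (7/2813) = +(2813/7).
Reduce top mod 7: now compute (6/7).
Pull out 2: since 7 ≡ 7 (mod 8), (2/7) = +1.
Reciprocity: 3 ≡ 3 and 7 ≡ 3 (mod 4), so (3/7) = −(7/3).
Reduce top mod 3: now compute (1/3).
Reached (1/3) = 1. Collecting the sign flips along the way, the symbol is -1.

-1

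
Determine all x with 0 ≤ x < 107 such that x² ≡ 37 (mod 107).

12, 95

Since 107 ≡ 3 (mod 4), a square root of 37 is 37^((107+1)/4) = 37^27 mod 107.
Repeated squaring: 37^2≡85, 37^4≡56, 37^8≡33, 37^16≡19 (mod 107).
37^27 = 37^(16+8+2+1) ≡ 12 (mod 107).
Check: 12² = 144 ≡ 37 (mod 107). The two roots are 12 and 95.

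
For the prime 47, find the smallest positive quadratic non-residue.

(2/47) = +1, so 2 is a residue.
(3/47) = +1, so 3 is a residue.
(4/47) = +1, so 4 is a residue.
(5/47) = −1, so 5 is the smallest positive non-residue mod 47.

5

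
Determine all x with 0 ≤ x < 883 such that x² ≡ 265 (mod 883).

200, 683

Since 883 ≡ 3 (mod 4), a square root of 265 is 265^((883+1)/4) = 265^221 mod 883.
Repeated squaring: 265^2≡468, 265^4≡40, 265^8≡717, 265^16≡183, 265^32≡818, 265^64≡693, 265^128≡780 (mod 883).
265^221 = 265^(128+64+16+8+4+1) ≡ 683 (mod 883).
Check: 683² = 466489 ≡ 265 (mod 883). The two roots are 200 and 683.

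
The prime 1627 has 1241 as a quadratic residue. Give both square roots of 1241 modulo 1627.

170, 1457

Since 1627 ≡ 3 (mod 4), a square root of 1241 is 1241^((1627+1)/4) = 1241^407 mod 1627.
Repeated squaring: 1241^2≡939, 1241^4≡1514, 1241^8≡1380, 1241^16≡810, 1241^32≡419, 1241^64≡1472, 1241^128≡1247, 1241^256≡1224 (mod 1627).
1241^407 = 1241^(256+128+16+4+2+1) ≡ 1457 (mod 1627).
Check: 1457² = 2122849 ≡ 1241 (mod 1627). The two roots are 170 and 1457.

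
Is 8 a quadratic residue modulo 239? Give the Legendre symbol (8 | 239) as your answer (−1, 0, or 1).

1

Pull out 2^3: since 239 ≡ 7 (mod 8), (2/239) = +1, so (2/239)^3 = +1.
Reached (1/239) = 1. Collecting the sign flips along the way, the symbol is +1.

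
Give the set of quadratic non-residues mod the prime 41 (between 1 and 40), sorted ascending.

3 6 7 11 12 13 14 15 17 19 22 24 26 27 28 29 30 34 35 38

Square k = 1,…,20 (k and 41−k give the same square):
1²=1, 2²=4, 3²=9, 4²=16, 5²=25, 6²=36, 7²≡8, 8²≡23, 9²≡40, 10²≡18, 11²≡39, 12²≡21, 13²≡5, 14²≡32, 15²≡20, 16²≡10, 17²≡2, 18²≡37, 19²≡33, 20²≡31 (mod 41).
The residues are {1, 2, 4, 5, 8, 9, 10, 16, 18, 20, 21, 23, 25, 31, 32, 33, 36, 37, 39, 40}; the non-residues are the remaining 20 nonzero classes.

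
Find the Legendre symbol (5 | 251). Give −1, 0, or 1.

1

Reciprocity: 5 ≡ 1 and 251 ≡ 3 (mod 4), so (5/251) = +(251/5).
Reduce top mod 5: now compute (1/5).
Reached (1/5) = 1. Collecting the sign flips along the way, the symbol is +1.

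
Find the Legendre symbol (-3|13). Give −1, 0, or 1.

First reduce: -3 ≡ 10 (mod 13).
Pull out 2: since 13 ≡ 5 (mod 8), (2/13) = -1.
Reciprocity: 5 ≡ 1 and 13 ≡ 1 (mod 4), so (5/13) = +(13/5).
Reduce top mod 5: now compute (3/5).
Reciprocity: 3 ≡ 3 and 5 ≡ 1 (mod 4), so (3/5) = +(5/3).
Reduce top mod 3: now compute (2/3).
Pull out 2: since 3 ≡ 3 (mod 8), (2/3) = -1.
Reached (1/3) = 1. Collecting the sign flips along the way, the symbol is +1.

1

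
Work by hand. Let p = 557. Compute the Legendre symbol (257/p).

-1

Euler's criterion: (257/557) ≡ 257^278 (mod 557).
257^2 ≡ 323 (mod 557)
257^4 ≡ 170 (mod 557)
257^8 ≡ 493 (mod 557)
257^16 ≡ 197 (mod 557)
257^32 ≡ 376 (mod 557)
257^64 ≡ 455 (mod 557)
257^128 ≡ 378 (mod 557)
257^256 ≡ 292 (mod 557)
257^278 = 257^(256+16+4+2) ≡ 556 (mod 557).
Result is 556 ≡ −1, so (257/557) = −1.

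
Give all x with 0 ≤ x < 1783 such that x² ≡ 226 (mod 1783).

694, 1089

Since 1783 ≡ 3 (mod 4), a square root of 226 is 226^((1783+1)/4) = 226^446 mod 1783.
Repeated squaring: 226^2≡1152, 226^4≡552, 226^8≡1594, 226^16≡61, 226^32≡155, 226^64≡846, 226^128≡733, 226^256≡606 (mod 1783).
226^446 = 226^(256+128+32+16+8+4+2) ≡ 1089 (mod 1783).
Check: 1089² = 1185921 ≡ 226 (mod 1783). The two roots are 694 and 1089.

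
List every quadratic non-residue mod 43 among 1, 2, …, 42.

Square k = 1,…,21 (k and 43−k give the same square):
1²=1, 2²=4, 3²=9, 4²=16, 5²=25, 6²=36, 7²≡6, 8²≡21, 9²≡38, 10²≡14, 11²≡35, 12²≡15, 13²≡40, 14²≡24, 15²≡10, 16²≡41, 17²≡31, 18²≡23, 19²≡17, 20²≡13, 21²≡11 (mod 43).
The residues are {1, 4, 6, 9, 10, 11, 13, 14, 15, 16, 17, 21, 23, 24, 25, 31, 35, 36, 38, 40, 41}; the non-residues are the remaining 21 nonzero classes.

2,3,5,7,8,12,18,19,20,22,26,27,28,29,30,32,33,34,37,39,42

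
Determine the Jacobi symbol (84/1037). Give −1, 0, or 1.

Pull out 2^2: since 1037 ≡ 5 (mod 8), (2/1037) = -1, so (2/1037)^2 = +1.
Reciprocity: 21 ≡ 1 and 1037 ≡ 1 (mod 4), so (21/1037) = +(1037/21).
Reduce top mod 21: now compute (8/21).
Pull out 2^3: since 21 ≡ 5 (mod 8), (2/21) = -1, so (2/21)^3 = -1.
Reached (1/21) = 1. Collecting the sign flips along the way, the symbol is -1.

-1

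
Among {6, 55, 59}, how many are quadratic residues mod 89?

1

(6/89) = -1 → non-residue.
(55/89) = +1 → QR.
(59/89) = -1 → non-residue.
Total quadratic residues among the 3: 1.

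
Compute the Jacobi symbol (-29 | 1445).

First reduce: -29 ≡ 1416 (mod 1445).
Pull out 2^3: since 1445 ≡ 5 (mod 8), (2/1445) = -1, so (2/1445)^3 = -1.
Reciprocity: 177 ≡ 1 and 1445 ≡ 1 (mod 4), so (177/1445) = +(1445/177).
Reduce top mod 177: now compute (29/177).
Reciprocity: 29 ≡ 1 and 177 ≡ 1 (mod 4), so (29/177) = +(177/29).
Reduce top mod 29: now compute (3/29).
Reciprocity: 3 ≡ 3 and 29 ≡ 1 (mod 4), so (3/29) = +(29/3).
Reduce top mod 3: now compute (2/3).
Pull out 2: since 3 ≡ 3 (mod 8), (2/3) = -1.
Reached (1/3) = 1. Collecting the sign flips along the way, the symbol is +1.

1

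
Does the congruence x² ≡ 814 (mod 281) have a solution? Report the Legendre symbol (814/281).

1

First reduce: 814 ≡ 252 (mod 281).
Pull out 2^2: since 281 ≡ 1 (mod 8), (2/281) = +1, so (2/281)^2 = +1.
Reciprocity: 63 ≡ 3 and 281 ≡ 1 (mod 4), so (63/281) = +(281/63).
Reduce top mod 63: now compute (29/63).
Reciprocity: 29 ≡ 1 and 63 ≡ 3 (mod 4), so (29/63) = +(63/29).
Reduce top mod 29: now compute (5/29).
Reciprocity: 5 ≡ 1 and 29 ≡ 1 (mod 4), so (5/29) = +(29/5).
Reduce top mod 5: now compute (4/5).
Pull out 2^2: since 5 ≡ 5 (mod 8), (2/5) = -1, so (2/5)^2 = +1.
Reached (1/5) = 1. Collecting the sign flips along the way, the symbol is +1.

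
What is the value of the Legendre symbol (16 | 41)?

1

Euler's criterion: (16/41) ≡ 16^20 (mod 41).
16^2 ≡ 10 (mod 41)
16^4 ≡ 18 (mod 41)
16^8 ≡ 37 (mod 41)
16^16 ≡ 16 (mod 41)
16^20 = 16^(16+4) ≡ 1 (mod 41).
Result is 1, so (16/41) = 1.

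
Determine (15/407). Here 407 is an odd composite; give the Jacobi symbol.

-1

Reciprocity: 15 ≡ 3 and 407 ≡ 3 (mod 4), so (15/407) = −(407/15).
Reduce top mod 15: now compute (2/15).
Pull out 2: since 15 ≡ 7 (mod 8), (2/15) = +1.
Reached (1/15) = 1. Collecting the sign flips along the way, the symbol is -1.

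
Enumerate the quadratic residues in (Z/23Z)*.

1,2,3,4,6,8,9,12,13,16,18

Square k = 1,…,11 (k and 23−k give the same square):
1²=1, 2²=4, 3²=9, 4²=16, 5²≡2, 6²≡13, 7²≡3, 8²≡18, 9²≡12, 10²≡8, 11²≡6 (mod 23).
So the quadratic residues mod 23 are {1, 2, 3, 4, 6, 8, 9, 12, 13, 16, 18}.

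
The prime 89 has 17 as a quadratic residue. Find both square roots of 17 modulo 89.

27, 62

89 ≡ 1 (mod 4), so we find a root by search.
Trying successive values, 27² = 729 ≡ 17 (mod 89). The other root is 89 − 27 = 62.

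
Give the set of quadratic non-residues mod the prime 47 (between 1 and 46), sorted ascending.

5,10,11,13,15,19,20,22,23,26,29,30,31,33,35,38,39,40,41,43,44,45,46

Square k = 1,…,23 (k and 47−k give the same square):
1²=1, 2²=4, 3²=9, 4²=16, 5²=25, 6²=36, 7²≡2, 8²≡17, 9²≡34, 10²≡6, 11²≡27, 12²≡3, 13²≡28, 14²≡8, 15²≡37, 16²≡21, 17²≡7, 18²≡42, 19²≡32, 20²≡24, 21²≡18, 22²≡14, 23²≡12 (mod 47).
The residues are {1, 2, 3, 4, 6, 7, 8, 9, 12, 14, 16, 17, 18, 21, 24, 25, 27, 28, 32, 34, 36, 37, 42}; the non-residues are the remaining 23 nonzero classes.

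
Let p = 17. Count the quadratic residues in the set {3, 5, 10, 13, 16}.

(3/17) = -1 → non-residue.
(5/17) = -1 → non-residue.
(10/17) = -1 → non-residue.
(13/17) = +1 → QR.
(16/17) = +1 → QR.
Total quadratic residues among the 5: 2.

2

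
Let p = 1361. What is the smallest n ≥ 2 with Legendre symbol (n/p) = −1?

3

(2/1361) = +1, so 2 is a residue.
(3/1361) = −1, so 3 is the smallest positive non-residue mod 1361.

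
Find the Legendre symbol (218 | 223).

Pull out 2: since 223 ≡ 7 (mod 8), (2/223) = +1.
Reciprocity: 109 ≡ 1 and 223 ≡ 3 (mod 4), so (109/223) = +(223/109).
Reduce top mod 109: now compute (5/109).
Reciprocity: 5 ≡ 1 and 109 ≡ 1 (mod 4), so (5/109) = +(109/5).
Reduce top mod 5: now compute (4/5).
Pull out 2^2: since 5 ≡ 5 (mod 8), (2/5) = -1, so (2/5)^2 = +1.
Reached (1/5) = 1. Collecting the sign flips along the way, the symbol is +1.

1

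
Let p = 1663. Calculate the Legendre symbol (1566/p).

Pull out 2: since 1663 ≡ 7 (mod 8), (2/1663) = +1.
Reciprocity: 783 ≡ 3 and 1663 ≡ 3 (mod 4), so (783/1663) = −(1663/783).
Reduce top mod 783: now compute (97/783).
Reciprocity: 97 ≡ 1 and 783 ≡ 3 (mod 4), so (97/783) = +(783/97).
Reduce top mod 97: now compute (7/97).
Reciprocity: 7 ≡ 3 and 97 ≡ 1 (mod 4), so (7/97) = +(97/7).
Reduce top mod 7: now compute (6/7).
Pull out 2: since 7 ≡ 7 (mod 8), (2/7) = +1.
Reciprocity: 3 ≡ 3 and 7 ≡ 3 (mod 4), so (3/7) = −(7/3).
Reduce top mod 3: now compute (1/3).
Reached (1/3) = 1. Collecting the sign flips along the way, the symbol is +1.

1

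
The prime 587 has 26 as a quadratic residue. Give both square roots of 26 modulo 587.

253, 334

Since 587 ≡ 3 (mod 4), a square root of 26 is 26^((587+1)/4) = 26^147 mod 587.
Repeated squaring: 26^2≡89, 26^4≡290, 26^8≡159, 26^16≡40, 26^32≡426, 26^64≡93, 26^128≡431 (mod 587).
26^147 = 26^(128+16+2+1) ≡ 253 (mod 587).
Check: 253² = 64009 ≡ 26 (mod 587). The two roots are 253 and 334.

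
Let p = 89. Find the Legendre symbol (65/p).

-1

Euler's criterion: (65/89) ≡ 65^44 (mod 89).
65^2 ≡ 42 (mod 89)
65^4 ≡ 73 (mod 89)
65^8 ≡ 78 (mod 89)
65^16 ≡ 32 (mod 89)
65^32 ≡ 45 (mod 89)
65^44 = 65^(32+8+4) ≡ 88 (mod 89).
Result is 88 ≡ −1, so (65/89) = −1.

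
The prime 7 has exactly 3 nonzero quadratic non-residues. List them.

3, 5, 6

Square k = 1,…,3 (k and 7−k give the same square):
1²=1, 2²=4, 3²≡2 (mod 7).
The residues are {1, 2, 4}; the non-residues are the remaining 3 nonzero classes.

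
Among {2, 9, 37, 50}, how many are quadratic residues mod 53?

(2/53) = -1 → non-residue.
(9/53) = +1 → QR.
(37/53) = +1 → QR.
(50/53) = -1 → non-residue.
Total quadratic residues among the 4: 2.

2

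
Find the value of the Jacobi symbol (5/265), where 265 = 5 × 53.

Reciprocity: 5 ≡ 1 and 265 ≡ 1 (mod 4), so (5/265) = +(265/5).
Reduce top mod 5: now compute (0/5).
Top reduces to 0: gcd > 1, so the symbol is 0.

0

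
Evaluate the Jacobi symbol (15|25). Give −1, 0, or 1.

0

Reciprocity: 15 ≡ 3 and 25 ≡ 1 (mod 4), so (15/25) = +(25/15).
Reduce top mod 15: now compute (10/15).
Pull out 2: since 15 ≡ 7 (mod 8), (2/15) = +1.
Reciprocity: 5 ≡ 1 and 15 ≡ 3 (mod 4), so (5/15) = +(15/5).
Reduce top mod 5: now compute (0/5).
Top reduces to 0: gcd > 1, so the symbol is 0.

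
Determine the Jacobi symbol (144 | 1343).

Pull out 2^4: since 1343 ≡ 7 (mod 8), (2/1343) = +1, so (2/1343)^4 = +1.
Reciprocity: 9 ≡ 1 and 1343 ≡ 3 (mod 4), so (9/1343) = +(1343/9).
Reduce top mod 9: now compute (2/9).
Pull out 2: since 9 ≡ 1 (mod 8), (2/9) = +1.
Reached (1/9) = 1. Collecting the sign flips along the way, the symbol is +1.

1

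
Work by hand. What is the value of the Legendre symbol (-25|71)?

First reduce: -25 ≡ 46 (mod 71).
Pull out 2: since 71 ≡ 7 (mod 8), (2/71) = +1.
Reciprocity: 23 ≡ 3 and 71 ≡ 3 (mod 4), so (23/71) = −(71/23).
Reduce top mod 23: now compute (2/23).
Pull out 2: since 23 ≡ 7 (mod 8), (2/23) = +1.
Reached (1/23) = 1. Collecting the sign flips along the way, the symbol is -1.

-1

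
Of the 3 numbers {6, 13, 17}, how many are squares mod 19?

(6/19) = +1 → QR.
(13/19) = -1 → non-residue.
(17/19) = +1 → QR.
Total quadratic residues among the 3: 2.

2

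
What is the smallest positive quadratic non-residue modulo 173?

2

(2/173) = −1, so 2 is the smallest positive non-residue mod 173.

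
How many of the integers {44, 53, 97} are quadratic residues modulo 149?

(44/149) = -1 → non-residue.
(53/149) = +1 → QR.
(97/149) = -1 → non-residue.
Total quadratic residues among the 3: 1.

1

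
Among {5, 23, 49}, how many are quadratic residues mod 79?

(5/79) = +1 → QR.
(23/79) = +1 → QR.
(49/79) = +1 → QR.
Total quadratic residues among the 3: 3.

3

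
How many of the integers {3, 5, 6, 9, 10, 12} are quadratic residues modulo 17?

1

(3/17) = -1 → non-residue.
(5/17) = -1 → non-residue.
(6/17) = -1 → non-residue.
(9/17) = +1 → QR.
(10/17) = -1 → non-residue.
(12/17) = -1 → non-residue.
Total quadratic residues among the 6: 1.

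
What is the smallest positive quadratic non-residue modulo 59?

(2/59) = −1, so 2 is the smallest positive non-residue mod 59.

2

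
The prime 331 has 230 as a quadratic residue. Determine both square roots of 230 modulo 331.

Since 331 ≡ 3 (mod 4), a square root of 230 is 230^((331+1)/4) = 230^83 mod 331.
Repeated squaring: 230^2≡271, 230^4≡290, 230^8≡26, 230^16≡14, 230^32≡196, 230^64≡20 (mod 331).
230^83 = 230^(64+16+2+1) ≡ 94 (mod 331).
Check: 94² = 8836 ≡ 230 (mod 331). The two roots are 94 and 237.

94, 237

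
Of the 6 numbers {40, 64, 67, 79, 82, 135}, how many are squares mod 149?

3

(40/149) = -1 → non-residue.
(64/149) = +1 → QR.
(67/149) = +1 → QR.
(79/149) = -1 → non-residue.
(82/149) = +1 → QR.
(135/149) = -1 → non-residue.
Total quadratic residues among the 6: 3.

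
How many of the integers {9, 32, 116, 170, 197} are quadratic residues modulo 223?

(9/223) = +1 → QR.
(32/223) = +1 → QR.
(116/223) = +1 → QR.
(170/223) = -1 → non-residue.
(197/223) = +1 → QR.
Total quadratic residues among the 5: 4.

4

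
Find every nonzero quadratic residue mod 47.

Square k = 1,…,23 (k and 47−k give the same square):
1²=1, 2²=4, 3²=9, 4²=16, 5²=25, 6²=36, 7²≡2, 8²≡17, 9²≡34, 10²≡6, 11²≡27, 12²≡3, 13²≡28, 14²≡8, 15²≡37, 16²≡21, 17²≡7, 18²≡42, 19²≡32, 20²≡24, 21²≡18, 22²≡14, 23²≡12 (mod 47).
So the quadratic residues mod 47 are {1, 2, 3, 4, 6, 7, 8, 9, 12, 14, 16, 17, 18, 21, 24, 25, 27, 28, 32, 34, 36, 37, 42}.

1 2 3 4 6 7 8 9 12 14 16 17 18 21 24 25 27 28 32 34 36 37 42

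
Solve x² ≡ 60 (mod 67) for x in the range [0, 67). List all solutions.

Since 67 ≡ 3 (mod 4), a square root of 60 is 60^((67+1)/4) = 60^17 mod 67.
Repeated squaring: 60^2≡49, 60^4≡56, 60^8≡54, 60^16≡35 (mod 67).
60^17 = 60^(16+1) ≡ 23 (mod 67).
Check: 23² = 529 ≡ 60 (mod 67). The two roots are 23 and 44.

23, 44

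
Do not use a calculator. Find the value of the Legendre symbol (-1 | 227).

Euler's criterion: (-1/227) ≡ 226^113 (mod 227).
226^2 ≡ 1 (mod 227)
226^4 ≡ 1 (mod 227)
226^8 ≡ 1 (mod 227)
226^16 ≡ 1 (mod 227)
226^32 ≡ 1 (mod 227)
226^64 ≡ 1 (mod 227)
226^113 = 226^(64+32+16+1) ≡ 226 (mod 227).
Result is 226 ≡ −1, so (-1/227) = −1.

-1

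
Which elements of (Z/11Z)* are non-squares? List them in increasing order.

Square k = 1,…,5 (k and 11−k give the same square):
1²=1, 2²=4, 3²=9, 4²≡5, 5²≡3 (mod 11).
The residues are {1, 3, 4, 5, 9}; the non-residues are the remaining 5 nonzero classes.

2,6,7,8,10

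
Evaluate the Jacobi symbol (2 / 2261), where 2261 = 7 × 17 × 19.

-1

Pull out 2: since 2261 ≡ 5 (mod 8), (2/2261) = -1.
Reached (1/2261) = 1. Collecting the sign flips along the way, the symbol is -1.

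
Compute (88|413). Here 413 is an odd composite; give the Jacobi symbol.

Pull out 2^3: since 413 ≡ 5 (mod 8), (2/413) = -1, so (2/413)^3 = -1.
Reciprocity: 11 ≡ 3 and 413 ≡ 1 (mod 4), so (11/413) = +(413/11).
Reduce top mod 11: now compute (6/11).
Pull out 2: since 11 ≡ 3 (mod 8), (2/11) = -1.
Reciprocity: 3 ≡ 3 and 11 ≡ 3 (mod 4), so (3/11) = −(11/3).
Reduce top mod 3: now compute (2/3).
Pull out 2: since 3 ≡ 3 (mod 8), (2/3) = -1.
Reached (1/3) = 1. Collecting the sign flips along the way, the symbol is +1.

1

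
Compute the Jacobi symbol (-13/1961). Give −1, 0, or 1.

First reduce: -13 ≡ 1948 (mod 1961).
Pull out 2^2: since 1961 ≡ 1 (mod 8), (2/1961) = +1, so (2/1961)^2 = +1.
Reciprocity: 487 ≡ 3 and 1961 ≡ 1 (mod 4), so (487/1961) = +(1961/487).
Reduce top mod 487: now compute (13/487).
Reciprocity: 13 ≡ 1 and 487 ≡ 3 (mod 4), so (13/487) = +(487/13).
Reduce top mod 13: now compute (6/13).
Pull out 2: since 13 ≡ 5 (mod 8), (2/13) = -1.
Reciprocity: 3 ≡ 3 and 13 ≡ 1 (mod 4), so (3/13) = +(13/3).
Reduce top mod 3: now compute (1/3).
Reached (1/3) = 1. Collecting the sign flips along the way, the symbol is -1.

-1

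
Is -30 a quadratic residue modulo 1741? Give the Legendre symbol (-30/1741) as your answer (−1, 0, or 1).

-1

First reduce: -30 ≡ 1711 (mod 1741).
Reciprocity: 1711 ≡ 3 and 1741 ≡ 1 (mod 4), so (1711/1741) = +(1741/1711).
Reduce top mod 1711: now compute (30/1711).
Pull out 2: since 1711 ≡ 7 (mod 8), (2/1711) = +1.
Reciprocity: 15 ≡ 3 and 1711 ≡ 3 (mod 4), so (15/1711) = −(1711/15).
Reduce top mod 15: now compute (1/15).
Reached (1/15) = 1. Collecting the sign flips along the way, the symbol is -1.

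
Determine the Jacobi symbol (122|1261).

-1

Pull out 2: since 1261 ≡ 5 (mod 8), (2/1261) = -1.
Reciprocity: 61 ≡ 1 and 1261 ≡ 1 (mod 4), so (61/1261) = +(1261/61).
Reduce top mod 61: now compute (41/61).
Reciprocity: 41 ≡ 1 and 61 ≡ 1 (mod 4), so (41/61) = +(61/41).
Reduce top mod 41: now compute (20/41).
Pull out 2^2: since 41 ≡ 1 (mod 8), (2/41) = +1, so (2/41)^2 = +1.
Reciprocity: 5 ≡ 1 and 41 ≡ 1 (mod 4), so (5/41) = +(41/5).
Reduce top mod 5: now compute (1/5).
Reached (1/5) = 1. Collecting the sign flips along the way, the symbol is -1.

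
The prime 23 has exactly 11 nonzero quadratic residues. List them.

Square k = 1,…,11 (k and 23−k give the same square):
1²=1, 2²=4, 3²=9, 4²=16, 5²≡2, 6²≡13, 7²≡3, 8²≡18, 9²≡12, 10²≡8, 11²≡6 (mod 23).
So the quadratic residues mod 23 are {1, 2, 3, 4, 6, 8, 9, 12, 13, 16, 18}.

1, 2, 3, 4, 6, 8, 9, 12, 13, 16, 18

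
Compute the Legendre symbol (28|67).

Pull out 2^2: since 67 ≡ 3 (mod 8), (2/67) = -1, so (2/67)^2 = +1.
Reciprocity: 7 ≡ 3 and 67 ≡ 3 (mod 4), so (7/67) = −(67/7).
Reduce top mod 7: now compute (4/7).
Pull out 2^2: since 7 ≡ 7 (mod 8), (2/7) = +1, so (2/7)^2 = +1.
Reached (1/7) = 1. Collecting the sign flips along the way, the symbol is -1.

-1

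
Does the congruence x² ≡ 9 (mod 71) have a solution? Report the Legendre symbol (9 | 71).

1

Euler's criterion: (9/71) ≡ 9^35 (mod 71).
9^2 ≡ 10 (mod 71)
9^4 ≡ 29 (mod 71)
9^8 ≡ 60 (mod 71)
9^16 ≡ 50 (mod 71)
9^32 ≡ 15 (mod 71)
9^35 = 9^(32+2+1) ≡ 1 (mod 71).
Result is 1, so (9/71) = 1.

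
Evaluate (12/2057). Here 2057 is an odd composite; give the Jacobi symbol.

Pull out 2^2: since 2057 ≡ 1 (mod 8), (2/2057) = +1, so (2/2057)^2 = +1.
Reciprocity: 3 ≡ 3 and 2057 ≡ 1 (mod 4), so (3/2057) = +(2057/3).
Reduce top mod 3: now compute (2/3).
Pull out 2: since 3 ≡ 3 (mod 8), (2/3) = -1.
Reached (1/3) = 1. Collecting the sign flips along the way, the symbol is -1.

-1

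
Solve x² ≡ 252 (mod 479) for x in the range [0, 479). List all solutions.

228, 251

Since 479 ≡ 3 (mod 4), a square root of 252 is 252^((479+1)/4) = 252^120 mod 479.
Repeated squaring: 252^2≡276, 252^4≡15, 252^8≡225, 252^16≡330, 252^32≡167, 252^64≡107 (mod 479).
252^120 = 252^(64+32+16+8) ≡ 251 (mod 479).
Check: 251² = 63001 ≡ 252 (mod 479). The two roots are 228 and 251.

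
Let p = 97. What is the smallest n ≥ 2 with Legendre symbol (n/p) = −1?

5

(2/97) = +1, so 2 is a residue.
(3/97) = +1, so 3 is a residue.
(4/97) = +1, so 4 is a residue.
(5/97) = −1, so 5 is the smallest positive non-residue mod 97.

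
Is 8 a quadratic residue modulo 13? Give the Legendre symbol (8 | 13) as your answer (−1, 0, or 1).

Euler's criterion: (8/13) ≡ 8^6 (mod 13).
8^2 ≡ 12 (mod 13)
8^4 ≡ 1 (mod 13)
8^6 = 8^(4+2) ≡ 12 (mod 13).
Result is 12 ≡ −1, so (8/13) = −1.

-1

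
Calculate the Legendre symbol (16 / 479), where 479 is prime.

Euler's criterion: (16/479) ≡ 16^239 (mod 479).
16^2 ≡ 256 (mod 479)
16^4 ≡ 392 (mod 479)
16^8 ≡ 384 (mod 479)
16^16 ≡ 403 (mod 479)
16^32 ≡ 28 (mod 479)
16^64 ≡ 305 (mod 479)
16^128 ≡ 99 (mod 479)
16^239 = 16^(128+64+32+8+4+2+1) ≡ 1 (mod 479).
Result is 1, so (16/479) = 1.

1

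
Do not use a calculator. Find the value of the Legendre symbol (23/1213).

-1

Reciprocity: 23 ≡ 3 and 1213 ≡ 1 (mod 4), so (23/1213) = +(1213/23).
Reduce top mod 23: now compute (17/23).
Reciprocity: 17 ≡ 1 and 23 ≡ 3 (mod 4), so (17/23) = +(23/17).
Reduce top mod 17: now compute (6/17).
Pull out 2: since 17 ≡ 1 (mod 8), (2/17) = +1.
Reciprocity: 3 ≡ 3 and 17 ≡ 1 (mod 4), so (3/17) = +(17/3).
Reduce top mod 3: now compute (2/3).
Pull out 2: since 3 ≡ 3 (mod 8), (2/3) = -1.
Reached (1/3) = 1. Collecting the sign flips along the way, the symbol is -1.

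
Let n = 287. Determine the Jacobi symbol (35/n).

0

Reciprocity: 35 ≡ 3 and 287 ≡ 3 (mod 4), so (35/287) = −(287/35).
Reduce top mod 35: now compute (7/35).
Reciprocity: 7 ≡ 3 and 35 ≡ 3 (mod 4), so (7/35) = −(35/7).
Reduce top mod 7: now compute (0/7).
Top reduces to 0: gcd > 1, so the symbol is 0.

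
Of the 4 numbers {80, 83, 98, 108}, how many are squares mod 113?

2

(80/113) = -1 → non-residue.
(83/113) = +1 → QR.
(98/113) = +1 → QR.
(108/113) = -1 → non-residue.
Total quadratic residues among the 4: 2.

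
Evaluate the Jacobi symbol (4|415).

1

Pull out 2^2: since 415 ≡ 7 (mod 8), (2/415) = +1, so (2/415)^2 = +1.
Reached (1/415) = 1. Collecting the sign flips along the way, the symbol is +1.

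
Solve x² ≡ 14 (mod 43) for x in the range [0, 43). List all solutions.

Since 43 ≡ 3 (mod 4), a square root of 14 is 14^((43+1)/4) = 14^11 mod 43.
Repeated squaring: 14^2≡24, 14^4≡17, 14^8≡31 (mod 43).
14^11 = 14^(8+2+1) ≡ 10 (mod 43).
Check: 10² = 100 ≡ 14 (mod 43). The two roots are 10 and 33.

10, 33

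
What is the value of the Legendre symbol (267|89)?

First reduce: 267 ≡ 0 (mod 89).
Top reduces to 0: gcd > 1, so the symbol is 0.

0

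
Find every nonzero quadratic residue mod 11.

Square k = 1,…,5 (k and 11−k give the same square):
1²=1, 2²=4, 3²=9, 4²≡5, 5²≡3 (mod 11).
So the quadratic residues mod 11 are {1, 3, 4, 5, 9}.

1,3,4,5,9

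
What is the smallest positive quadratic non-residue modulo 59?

2

(2/59) = −1, so 2 is the smallest positive non-residue mod 59.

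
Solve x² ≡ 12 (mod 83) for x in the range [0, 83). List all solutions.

26, 57

Since 83 ≡ 3 (mod 4), a square root of 12 is 12^((83+1)/4) = 12^21 mod 83.
Repeated squaring: 12^2≡61, 12^4≡69, 12^8≡30, 12^16≡70 (mod 83).
12^21 = 12^(16+4+1) ≡ 26 (mod 83).
Check: 26² = 676 ≡ 12 (mod 83). The two roots are 26 and 57.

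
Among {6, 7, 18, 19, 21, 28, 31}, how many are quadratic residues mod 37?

(6/37) = -1 → non-residue.
(7/37) = +1 → QR.
(18/37) = -1 → non-residue.
(19/37) = -1 → non-residue.
(21/37) = +1 → QR.
(28/37) = +1 → QR.
(31/37) = -1 → non-residue.
Total quadratic residues among the 7: 3.

3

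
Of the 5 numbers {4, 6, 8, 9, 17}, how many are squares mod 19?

(4/19) = +1 → QR.
(6/19) = +1 → QR.
(8/19) = -1 → non-residue.
(9/19) = +1 → QR.
(17/19) = +1 → QR.
Total quadratic residues among the 5: 4.

4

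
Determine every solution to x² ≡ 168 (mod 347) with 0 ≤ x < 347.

140, 207

Since 347 ≡ 3 (mod 4), a square root of 168 is 168^((347+1)/4) = 168^87 mod 347.
Repeated squaring: 168^2≡117, 168^4≡156, 168^8≡46, 168^16≡34, 168^32≡115, 168^64≡39 (mod 347).
168^87 = 168^(64+16+4+2+1) ≡ 140 (mod 347).
Check: 140² = 19600 ≡ 168 (mod 347). The two roots are 140 and 207.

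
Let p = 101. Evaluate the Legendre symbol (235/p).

Euler's criterion: (235/101) ≡ 33^50 (mod 101).
33^2 ≡ 79 (mod 101)
33^4 ≡ 80 (mod 101)
33^8 ≡ 37 (mod 101)
33^16 ≡ 56 (mod 101)
33^32 ≡ 5 (mod 101)
33^50 = 33^(32+16+2) ≡ 1 (mod 101).
Result is 1, so (235/101) = 1.

1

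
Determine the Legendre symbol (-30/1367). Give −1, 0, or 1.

1

First reduce: -30 ≡ 1337 (mod 1367).
Reciprocity: 1337 ≡ 1 and 1367 ≡ 3 (mod 4), so (1337/1367) = +(1367/1337).
Reduce top mod 1337: now compute (30/1337).
Pull out 2: since 1337 ≡ 1 (mod 8), (2/1337) = +1.
Reciprocity: 15 ≡ 3 and 1337 ≡ 1 (mod 4), so (15/1337) = +(1337/15).
Reduce top mod 15: now compute (2/15).
Pull out 2: since 15 ≡ 7 (mod 8), (2/15) = +1.
Reached (1/15) = 1. Collecting the sign flips along the way, the symbol is +1.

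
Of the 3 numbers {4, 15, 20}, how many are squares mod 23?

1

(4/23) = +1 → QR.
(15/23) = -1 → non-residue.
(20/23) = -1 → non-residue.
Total quadratic residues among the 3: 1.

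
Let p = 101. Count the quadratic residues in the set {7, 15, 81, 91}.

1

(7/101) = -1 → non-residue.
(15/101) = -1 → non-residue.
(81/101) = +1 → QR.
(91/101) = -1 → non-residue.
Total quadratic residues among the 4: 1.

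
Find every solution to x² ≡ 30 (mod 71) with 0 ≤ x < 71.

32, 39

Since 71 ≡ 3 (mod 4), a square root of 30 is 30^((71+1)/4) = 30^18 mod 71.
Repeated squaring: 30^2≡48, 30^4≡32, 30^8≡30, 30^16≡48 (mod 71).
30^18 = 30^(16+2) ≡ 32 (mod 71).
Check: 32² = 1024 ≡ 30 (mod 71). The two roots are 32 and 39.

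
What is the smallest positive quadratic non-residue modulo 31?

(2/31) = +1, so 2 is a residue.
(3/31) = −1, so 3 is the smallest positive non-residue mod 31.

3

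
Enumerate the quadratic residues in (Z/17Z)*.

Square k = 1,…,8 (k and 17−k give the same square):
1²=1, 2²=4, 3²=9, 4²=16, 5²≡8, 6²≡2, 7²≡15, 8²≡13 (mod 17).
So the quadratic residues mod 17 are {1, 2, 4, 8, 9, 13, 15, 16}.

1, 2, 4, 8, 9, 13, 15, 16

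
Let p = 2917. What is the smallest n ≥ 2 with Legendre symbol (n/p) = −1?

(2/2917) = −1, so 2 is the smallest positive non-residue mod 2917.

2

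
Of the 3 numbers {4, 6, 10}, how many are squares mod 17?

(4/17) = +1 → QR.
(6/17) = -1 → non-residue.
(10/17) = -1 → non-residue.
Total quadratic residues among the 3: 1.

1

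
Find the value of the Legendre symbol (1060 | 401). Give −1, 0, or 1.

First reduce: 1060 ≡ 258 (mod 401).
Pull out 2: since 401 ≡ 1 (mod 8), (2/401) = +1.
Reciprocity: 129 ≡ 1 and 401 ≡ 1 (mod 4), so (129/401) = +(401/129).
Reduce top mod 129: now compute (14/129).
Pull out 2: since 129 ≡ 1 (mod 8), (2/129) = +1.
Reciprocity: 7 ≡ 3 and 129 ≡ 1 (mod 4), so (7/129) = +(129/7).
Reduce top mod 7: now compute (3/7).
Reciprocity: 3 ≡ 3 and 7 ≡ 3 (mod 4), so (3/7) = −(7/3).
Reduce top mod 3: now compute (1/3).
Reached (1/3) = 1. Collecting the sign flips along the way, the symbol is -1.

-1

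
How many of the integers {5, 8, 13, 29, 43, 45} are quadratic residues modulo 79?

4

(5/79) = +1 → QR.
(8/79) = +1 → QR.
(13/79) = +1 → QR.
(29/79) = -1 → non-residue.
(43/79) = -1 → non-residue.
(45/79) = +1 → QR.
Total quadratic residues among the 6: 4.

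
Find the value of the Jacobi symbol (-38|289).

1

First reduce: -38 ≡ 251 (mod 289).
Reciprocity: 251 ≡ 3 and 289 ≡ 1 (mod 4), so (251/289) = +(289/251).
Reduce top mod 251: now compute (38/251).
Pull out 2: since 251 ≡ 3 (mod 8), (2/251) = -1.
Reciprocity: 19 ≡ 3 and 251 ≡ 3 (mod 4), so (19/251) = −(251/19).
Reduce top mod 19: now compute (4/19).
Pull out 2^2: since 19 ≡ 3 (mod 8), (2/19) = -1, so (2/19)^2 = +1.
Reached (1/19) = 1. Collecting the sign flips along the way, the symbol is +1.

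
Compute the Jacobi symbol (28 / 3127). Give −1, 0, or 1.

1

Pull out 2^2: since 3127 ≡ 7 (mod 8), (2/3127) = +1, so (2/3127)^2 = +1.
Reciprocity: 7 ≡ 3 and 3127 ≡ 3 (mod 4), so (7/3127) = −(3127/7).
Reduce top mod 7: now compute (5/7).
Reciprocity: 5 ≡ 1 and 7 ≡ 3 (mod 4), so (5/7) = +(7/5).
Reduce top mod 5: now compute (2/5).
Pull out 2: since 5 ≡ 5 (mod 8), (2/5) = -1.
Reached (1/5) = 1. Collecting the sign flips along the way, the symbol is +1.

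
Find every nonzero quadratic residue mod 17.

Square k = 1,…,8 (k and 17−k give the same square):
1²=1, 2²=4, 3²=9, 4²=16, 5²≡8, 6²≡2, 7²≡15, 8²≡13 (mod 17).
So the quadratic residues mod 17 are {1, 2, 4, 8, 9, 13, 15, 16}.

1,2,4,8,9,13,15,16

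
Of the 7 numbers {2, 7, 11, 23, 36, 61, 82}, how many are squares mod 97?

4

(2/97) = +1 → QR.
(7/97) = -1 → non-residue.
(11/97) = +1 → QR.
(23/97) = -1 → non-residue.
(36/97) = +1 → QR.
(61/97) = +1 → QR.
(82/97) = -1 → non-residue.
Total quadratic residues among the 7: 4.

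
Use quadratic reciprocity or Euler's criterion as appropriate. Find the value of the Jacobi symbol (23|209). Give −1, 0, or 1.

Reciprocity: 23 ≡ 3 and 209 ≡ 1 (mod 4), so (23/209) = +(209/23).
Reduce top mod 23: now compute (2/23).
Pull out 2: since 23 ≡ 7 (mod 8), (2/23) = +1.
Reached (1/23) = 1. Collecting the sign flips along the way, the symbol is +1.

1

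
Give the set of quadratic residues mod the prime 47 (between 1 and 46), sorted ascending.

Square k = 1,…,23 (k and 47−k give the same square):
1²=1, 2²=4, 3²=9, 4²=16, 5²=25, 6²=36, 7²≡2, 8²≡17, 9²≡34, 10²≡6, 11²≡27, 12²≡3, 13²≡28, 14²≡8, 15²≡37, 16²≡21, 17²≡7, 18²≡42, 19²≡32, 20²≡24, 21²≡18, 22²≡14, 23²≡12 (mod 47).
So the quadratic residues mod 47 are {1, 2, 3, 4, 6, 7, 8, 9, 12, 14, 16, 17, 18, 21, 24, 25, 27, 28, 32, 34, 36, 37, 42}.

1 2 3 4 6 7 8 9 12 14 16 17 18 21 24 25 27 28 32 34 36 37 42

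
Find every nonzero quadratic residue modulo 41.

Square k = 1,…,20 (k and 41−k give the same square):
1²=1, 2²=4, 3²=9, 4²=16, 5²=25, 6²=36, 7²≡8, 8²≡23, 9²≡40, 10²≡18, 11²≡39, 12²≡21, 13²≡5, 14²≡32, 15²≡20, 16²≡10, 17²≡2, 18²≡37, 19²≡33, 20²≡31 (mod 41).
So the quadratic residues mod 41 are {1, 2, 4, 5, 8, 9, 10, 16, 18, 20, 21, 23, 25, 31, 32, 33, 36, 37, 39, 40}.

1,2,4,5,8,9,10,16,18,20,21,23,25,31,32,33,36,37,39,40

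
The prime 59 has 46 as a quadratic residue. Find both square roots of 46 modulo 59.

Since 59 ≡ 3 (mod 4), a square root of 46 is 46^((59+1)/4) = 46^15 mod 59.
Repeated squaring: 46^2≡51, 46^4≡5, 46^8≡25 (mod 59).
46^15 = 46^(8+4+2+1) ≡ 20 (mod 59).
Check: 20² = 400 ≡ 46 (mod 59). The two roots are 20 and 39.

20, 39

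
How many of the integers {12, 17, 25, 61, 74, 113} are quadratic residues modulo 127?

(12/127) = -1 → non-residue.
(17/127) = +1 → QR.
(25/127) = +1 → QR.
(61/127) = +1 → QR.
(74/127) = +1 → QR.
(113/127) = +1 → QR.
Total quadratic residues among the 6: 5.

5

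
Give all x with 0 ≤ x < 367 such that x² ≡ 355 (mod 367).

Since 367 ≡ 3 (mod 4), a square root of 355 is 355^((367+1)/4) = 355^92 mod 367.
Repeated squaring: 355^2≡144, 355^4≡184, 355^8≡92, 355^16≡23, 355^32≡162, 355^64≡187 (mod 367).
355^92 = 355^(64+16+8+4) ≡ 33 (mod 367).
Check: 33² = 1089 ≡ 355 (mod 367). The two roots are 33 and 334.

33, 334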